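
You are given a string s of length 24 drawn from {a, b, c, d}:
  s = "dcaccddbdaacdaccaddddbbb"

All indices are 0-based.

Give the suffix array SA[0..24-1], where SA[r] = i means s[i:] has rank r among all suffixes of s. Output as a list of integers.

rank→(start, suffix):
  0 → (9, 'aacdaccaddddbbb')
  1 → (13, 'accaddddbbb')
  2 → (2, 'accddbdaacdaccaddddbbb')
  3 → (10, 'acdaccaddddbbb')
  4 → (16, 'addddbbb')
  5 → (23, 'b')
  6 → (22, 'bb')
  7 → (21, 'bbb')
  8 → (7, 'bdaacdaccaddddbbb')
  9 → (1, 'caccddbdaacdaccaddddbbb')
  10 → (15, 'caddddbbb')
  11 → (14, 'ccaddddbbb')
  12 → (3, 'ccddbdaacdaccaddddbbb')
  13 → (11, 'cdaccaddddbbb')
  14 → (4, 'cddbdaacdaccaddddbbb')
  15 → (8, 'daacdaccaddddbbb')
  16 → (12, 'daccaddddbbb')
  17 → (20, 'dbbb')
  18 → (6, 'dbdaacdaccaddddbbb')
  19 → (0, 'dcaccddbdaacdaccaddddbbb')
  20 → (19, 'ddbbb')
  21 → (5, 'ddbdaacdaccaddddbbb')
  22 → (18, 'dddbbb')
  23 → (17, 'ddddbbb')

[9, 13, 2, 10, 16, 23, 22, 21, 7, 1, 15, 14, 3, 11, 4, 8, 12, 20, 6, 0, 19, 5, 18, 17]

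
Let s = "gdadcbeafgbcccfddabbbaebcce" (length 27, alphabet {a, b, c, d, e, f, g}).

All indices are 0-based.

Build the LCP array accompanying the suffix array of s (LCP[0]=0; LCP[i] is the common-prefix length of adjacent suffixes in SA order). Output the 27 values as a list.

[0, 1, 1, 1, 0, 1, 2, 1, 3, 1, 0, 1, 2, 2, 1, 1, 0, 2, 1, 1, 0, 1, 1, 0, 1, 0, 1]

rank | idx | suffix
   0 |  17 | abbbaebcce
   1 |   2 | adcbeafgbcccfddabbbaebcce
   2 |  21 | aebcce
   3 |   7 | afgbcccfddabbbaebcce
   4 |  20 | baebcce
   5 |  19 | bbaebcce
   6 |  18 | bbbaebcce
   7 |  10 | bcccfddabbbaebcce
   8 |  23 | bcce
   9 |   5 | beafgbcccfddabbbaebcce
  10 |   4 | cbeafgbcccfddabbbaebcce
  11 |  11 | cccfddabbbaebcce
  12 |  24 | cce
  13 |  12 | ccfddabbbaebcce
  14 |  25 | ce
  15 |  13 | cfddabbbaebcce
  16 |  16 | dabbbaebcce
  17 |   1 | dadcbeafgbcccfddabbbaebcce
  18 |   3 | dcbeafgbcccfddabbbaebcce
  19 |  15 | ddabbbaebcce
  20 |  26 | e
  21 |   6 | eafgbcccfddabbbaebcce
  22 |  22 | ebcce
  23 |  14 | fddabbbaebcce
  24 |   8 | fgbcccfddabbbaebcce
  25 |   9 | gbcccfddabbbaebcce
  26 |   0 | gdadcbeafgbcccfddabbbaebcce

SA = [17, 2, 21, 7, 20, 19, 18, 10, 23, 5, 4, 11, 24, 12, 25, 13, 16, 1, 3, 15, 26, 6, 22, 14, 8, 9, 0]
[i] adj suffixes → lcp
  [1] 17/2 → 1 ('a')
  [2] 2/21 → 1 ('a')
  [3] 21/7 → 1 ('a')
  [4] 7/20 → 0 ('')
  [5] 20/19 → 1 ('b')
  [6] 19/18 → 2 ('bb')
  [7] 18/10 → 1 ('b')
  [8] 10/23 → 3 ('bcc')
  [9] 23/5 → 1 ('b')
  [10] 5/4 → 0 ('')
  [11] 4/11 → 1 ('c')
  [12] 11/24 → 2 ('cc')
  [13] 24/12 → 2 ('cc')
  [14] 12/25 → 1 ('c')
  [15] 25/13 → 1 ('c')
  [16] 13/16 → 0 ('')
  [17] 16/1 → 2 ('da')
  [18] 1/3 → 1 ('d')
  [19] 3/15 → 1 ('d')
  [20] 15/26 → 0 ('')
  [21] 26/6 → 1 ('e')
  [22] 6/22 → 1 ('e')
  [23] 22/14 → 0 ('')
  [24] 14/8 → 1 ('f')
  [25] 8/9 → 0 ('')
  [26] 9/0 → 1 ('g')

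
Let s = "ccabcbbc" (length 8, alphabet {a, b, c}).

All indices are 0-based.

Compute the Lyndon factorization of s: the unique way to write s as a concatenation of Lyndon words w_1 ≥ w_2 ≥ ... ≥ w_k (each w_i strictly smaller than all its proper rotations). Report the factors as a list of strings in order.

["c", "c", "abcbbc"]

emit factor 1: 'c' (i=0, period=1)
emit factor 2: 'c' (i=1, period=1)
emit factor 3: 'abcbbc' (i=2, period=6)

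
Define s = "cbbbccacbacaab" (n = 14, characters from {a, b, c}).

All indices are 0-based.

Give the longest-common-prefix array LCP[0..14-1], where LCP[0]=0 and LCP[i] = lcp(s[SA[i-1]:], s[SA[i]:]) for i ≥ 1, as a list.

[0, 1, 1, 2, 0, 1, 1, 2, 1, 0, 2, 1, 2, 1]

rank | idx | suffix
   0 |  11 | aab
   1 |  12 | ab
   2 |   9 | acaab
   3 |   6 | acbacaab
   4 |  13 | b
   5 |   8 | bacaab
   6 |   1 | bbbccacbacaab
   7 |   2 | bbccacbacaab
   8 |   3 | bccacbacaab
   9 |  10 | caab
  10 |   5 | cacbacaab
  11 |   7 | cbacaab
  12 |   0 | cbbbccacbacaab
  13 |   4 | ccacbacaab

SA = [11, 12, 9, 6, 13, 8, 1, 2, 3, 10, 5, 7, 0, 4]
i: (SA[i-1],SA[i]) lcp shared
  1: (11,12) 1 'a'
  2: (12,9) 1 'a'
  3: (9,6) 2 'ac'
  4: (6,13) 0 ''
  5: (13,8) 1 'b'
  6: (8,1) 1 'b'
  7: (1,2) 2 'bb'
  8: (2,3) 1 'b'
  9: (3,10) 0 ''
  10: (10,5) 2 'ca'
  11: (5,7) 1 'c'
  12: (7,0) 2 'cb'
  13: (0,4) 1 'c'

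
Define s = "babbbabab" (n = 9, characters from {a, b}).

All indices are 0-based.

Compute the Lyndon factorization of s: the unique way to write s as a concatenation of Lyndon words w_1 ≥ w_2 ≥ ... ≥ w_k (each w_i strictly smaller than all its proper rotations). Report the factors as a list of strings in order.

["b", "abbb", "ab", "ab"]

emit factor 1: 'b' (i=0, period=1)
emit factor 2: 'abbb' (i=1, period=4)
emit factor 3: 'ab' (i=5, period=2)
emit factor 4: 'ab' (i=7, period=2)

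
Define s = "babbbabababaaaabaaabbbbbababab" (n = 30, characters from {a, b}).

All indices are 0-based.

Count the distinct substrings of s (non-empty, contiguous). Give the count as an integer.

rank→(start, suffix):
  0 → (11, 'aaaabaaabbbbbababab')
  1 → (12, 'aaabaaabbbbbababab')
  2 → (16, 'aaabbbbbababab')
  3 → (13, 'aabaaabbbbbababab')
  4 → (17, 'aabbbbbababab')
  5 → (28, 'ab')
  6 → (9, 'abaaaabaaabbbbbababab')
  7 → (14, 'abaaabbbbbababab')
  8 → (26, 'abab')
  9 → (7, 'ababaaaabaaabbbbbababab')
  10 → (24, 'ababab')
  11 → (5, 'abababaaaabaaabbbbbababab')
  12 → (1, 'abbbabababaaaabaaabbbbbababab')
  13 → (18, 'abbbbbababab')
  14 → (29, 'b')
  15 → (10, 'baaaabaaabbbbbababab')
  16 → (15, 'baaabbbbbababab')
  17 → (27, 'bab')
  18 → (8, 'babaaaabaaabbbbbababab')
  19 → (25, 'babab')
  20 → (6, 'bababaaaabaaabbbbbababab')
  21 → (23, 'bababab')
  22 → (4, 'babababaaaabaaabbbbbababab')
  23 → (0, 'babbbabababaaaabaaabbbbbababab')
  24 → (22, 'bbababab')
  25 → (3, 'bbabababaaaabaaabbbbbababab')
  26 → (21, 'bbbababab')
  27 → (2, 'bbbabababaaaabaaabbbbbababab')
  28 → (20, 'bbbbababab')
  29 → (19, 'bbbbbababab')

SA = [11, 12, 16, 13, 17, 28, 9, 14, 26, 7, 24, 5, 1, 18, 29, 10, 15, 27, 8, 25, 6, 23, 4, 0, 22, 3, 21, 2, 20, 19]
rank  pair      lcp
   1  s[11:],s[12:]  3  'aaa'
   2  s[12:],s[16:]  4  'aaab'
   3  s[16:],s[13:]  2  'aa'
   4  s[13:],s[17:]  3  'aab'
   5  s[17:],s[28:]  1  'a'
   6  s[28:],s[9:]  2  'ab'
   7  s[9:],s[14:]  5  'abaaa'
   8  s[14:],s[26:]  3  'aba'
   9  s[26:],s[7:]  4  'abab'
  10  s[7:],s[24:]  5  'ababa'
  11  s[24:],s[5:]  6  'ababab'
  12  s[5:],s[1:]  2  'ab'
  13  s[1:],s[18:]  4  'abbb'
  14  s[18:],s[29:]  0  ''
  15  s[29:],s[10:]  1  'b'
  16  s[10:],s[15:]  4  'baaa'
  17  s[15:],s[27:]  2  'ba'
  18  s[27:],s[8:]  3  'bab'
  19  s[8:],s[25:]  4  'baba'
  20  s[25:],s[6:]  5  'babab'
  21  s[6:],s[23:]  6  'bababa'
  22  s[23:],s[4:]  7  'bababab'
  23  s[4:],s[0:]  3  'bab'
  24  s[0:],s[22:]  1  'b'
  25  s[22:],s[3:]  8  'bbababab'
  26  s[3:],s[21:]  2  'bb'
  27  s[21:],s[2:]  9  'bbbababab'
  28  s[2:],s[20:]  3  'bbb'
  29  s[20:],s[19:]  4  'bbbb'

n(n+1)/2 = 30·31/2 = 465
Σ LCP = 0 + 3 + 4 + 2 + 3 + 1 + 2 + 5 + 3 + 4 + 5 + 6 + 2 + 4 + 0 + 1 + 4 + 2 + 3 + 4 + 5 + 6 + 7 + 3 + 1 + 8 + 2 + 9 + 3 + 4 = 106
distinct = 465 − 106 = 359

359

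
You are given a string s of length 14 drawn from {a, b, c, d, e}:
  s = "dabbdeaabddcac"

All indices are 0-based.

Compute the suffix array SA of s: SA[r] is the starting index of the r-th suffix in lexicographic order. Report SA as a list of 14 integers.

rank | idx | suffix
   0 |   6 | aabddcac
   1 |   1 | abbdeaabddcac
   2 |   7 | abddcac
   3 |  12 | ac
   4 |   2 | bbdeaabddcac
   5 |   8 | bddcac
   6 |   3 | bdeaabddcac
   7 |  13 | c
   8 |  11 | cac
   9 |   0 | dabbdeaabddcac
  10 |  10 | dcac
  11 |   9 | ddcac
  12 |   4 | deaabddcac
  13 |   5 | eaabddcac

[6, 1, 7, 12, 2, 8, 3, 13, 11, 0, 10, 9, 4, 5]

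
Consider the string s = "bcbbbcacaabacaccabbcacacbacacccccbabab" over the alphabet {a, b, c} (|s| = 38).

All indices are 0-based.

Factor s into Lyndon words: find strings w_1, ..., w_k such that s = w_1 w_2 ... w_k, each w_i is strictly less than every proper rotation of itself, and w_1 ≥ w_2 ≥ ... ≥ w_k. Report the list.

emit factor 1: 'bc' (i=0, period=2)
emit factor 2: 'bbbc' (i=2, period=4)
emit factor 3: 'ac' (i=6, period=2)
emit factor 4: 'aabacaccabbcacacbacacccccbabab' (i=8, period=30)

["bc", "bbbc", "ac", "aabacaccabbcacacbacacccccbabab"]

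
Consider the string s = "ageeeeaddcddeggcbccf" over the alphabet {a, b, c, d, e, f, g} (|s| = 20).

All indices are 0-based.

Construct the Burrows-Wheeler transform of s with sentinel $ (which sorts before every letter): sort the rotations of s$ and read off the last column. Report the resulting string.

rank  rotation               last
    0  $ageeeeaddcddeggcbccf  f
    1  addcddeggcbccf$ageeee  e
    2  ageeeeaddcddeggcbccf$  $
    3  bccf$ageeeeaddcddeggc  c
    4  cbccf$ageeeeaddcddegg  g
    5  ccf$ageeeeaddcddeggcb  b
    6  cddeggcbccf$ageeeeadd  d
    7  cf$ageeeeaddcddeggcbc  c
    8  dcddeggcbccf$ageeeead  d
    9  ddcddeggcbccf$ageeeea  a
   10  ddeggcbccf$ageeeeaddc  c
   11  deggcbccf$ageeeeaddcd  d
   12  eaddcddeggcbccf$ageee  e
   13  eeaddcddeggcbccf$agee  e
   14  eeeaddcddeggcbccf$age  e
   15  eeeeaddcddeggcbccf$ag  g
   16  eggcbccf$ageeeeaddcdd  d
   17  f$ageeeeaddcddeggcbcc  c
   18  gcbccf$ageeeeaddcddeg  g
   19  geeeeaddcddeggcbccf$a  a
   20  ggcbccf$ageeeeaddcdde  e

fe$cgbdcdacdeeegdcgae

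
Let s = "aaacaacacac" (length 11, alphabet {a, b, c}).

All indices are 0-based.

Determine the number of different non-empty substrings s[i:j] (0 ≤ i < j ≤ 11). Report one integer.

44

rank | idx | suffix
   0 |   0 | aaacaacacac
   1 |   1 | aacaacacac
   2 |   4 | aacacac
   3 |   9 | ac
   4 |   2 | acaacacac
   5 |   7 | acac
   6 |   5 | acacac
   7 |  10 | c
   8 |   3 | caacacac
   9 |   8 | cac
  10 |   6 | cacac

SA = [0, 1, 4, 9, 2, 7, 5, 10, 3, 8, 6]
[i] adj suffixes → lcp
  [1] 0/1 → 2 ('aa')
  [2] 1/4 → 4 ('aaca')
  [3] 4/9 → 1 ('a')
  [4] 9/2 → 2 ('ac')
  [5] 2/7 → 3 ('aca')
  [6] 7/5 → 4 ('acac')
  [7] 5/10 → 0 ('')
  [8] 10/3 → 1 ('c')
  [9] 3/8 → 2 ('ca')
  [10] 8/6 → 3 ('cac')

n(n+1)/2 = 11·12/2 = 66
Σ LCP = 0 + 2 + 4 + 1 + 2 + 3 + 4 + 0 + 1 + 2 + 3 = 22
distinct = 66 − 22 = 44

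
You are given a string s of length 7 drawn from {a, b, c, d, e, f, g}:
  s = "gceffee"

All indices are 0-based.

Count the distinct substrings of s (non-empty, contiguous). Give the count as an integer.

25

rank→(start, suffix):
  0 → (1, 'ceffee')
  1 → (6, 'e')
  2 → (5, 'ee')
  3 → (2, 'effee')
  4 → (4, 'fee')
  5 → (3, 'ffee')
  6 → (0, 'gceffee')

SA = [1, 6, 5, 2, 4, 3, 0]
rank  pair      lcp
   1  s[1:],s[6:]  0  ''
   2  s[6:],s[5:]  1  'e'
   3  s[5:],s[2:]  1  'e'
   4  s[2:],s[4:]  0  ''
   5  s[4:],s[3:]  1  'f'
   6  s[3:],s[0:]  0  ''

n(n+1)/2 = 7·8/2 = 28
Σ LCP = 0 + 0 + 1 + 1 + 0 + 1 + 0 = 3
distinct = 28 − 3 = 25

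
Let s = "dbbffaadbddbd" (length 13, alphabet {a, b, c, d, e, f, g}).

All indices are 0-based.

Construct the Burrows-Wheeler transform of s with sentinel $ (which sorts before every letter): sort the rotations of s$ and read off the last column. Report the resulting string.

dfadddbb$dabfb

rank  rotation        last
    0  $dbbffaadbddbd  d
    1  aadbddbd$dbbff  f
    2  adbddbd$dbbffa  a
    3  bbffaadbddbd$d  d
    4  bd$dbbffaadbdd  d
    5  bddbd$dbbffaad  d
    6  bffaadbddbd$db  b
    7  d$dbbffaadbddb  b
    8  dbbffaadbddbd$  $
    9  dbd$dbbffaadbd  d
   10  dbddbd$dbbffaa  a
   11  ddbd$dbbffaadb  b
   12  faadbddbd$dbbf  f
   13  ffaadbddbd$dbb  b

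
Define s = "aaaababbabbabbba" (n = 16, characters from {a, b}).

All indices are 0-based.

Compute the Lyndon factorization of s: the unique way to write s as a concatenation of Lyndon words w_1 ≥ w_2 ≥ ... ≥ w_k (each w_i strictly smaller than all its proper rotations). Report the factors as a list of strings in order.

emit factor 1: 'aaaababbabbabbb' (i=0, period=15)
emit factor 2: 'a' (i=15, period=1)

["aaaababbabbabbb", "a"]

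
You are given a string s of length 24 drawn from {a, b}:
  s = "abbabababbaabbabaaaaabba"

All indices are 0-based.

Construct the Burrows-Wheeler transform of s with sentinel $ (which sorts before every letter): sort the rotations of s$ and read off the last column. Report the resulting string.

abbaaabbbbaba$babbbaaaaaa

rank  rotation                   last
    0  $abbabababbaabbabaaaaabba  a
    1  a$abbabababbaabbabaaaaabb  b
    2  aaaaabba$abbabababbaabbab  b
    3  aaaabba$abbabababbaabbaba  a
    4  aaabba$abbabababbaabbabaa  a
    5  aabba$abbabababbaabbabaaa  a
    6  aabbabaaaaabba$abbabababb  b
    7  abaaaaabba$abbabababbaabb  b
    8  abababbaabbabaaaaabba$abb  b
    9  ababbaabbabaaaaabba$abbab  b
   10  abba$abbabababbaabbabaaaa  a
   11  abbaabbabaaaaabba$abbabab  b
   12  abbabaaaaabba$abbabababba  a
   13  abbabababbaabbabaaaaabba$  $
   14  ba$abbabababbaabbabaaaaab  b
   15  baaaaabba$abbabababbaabba  a
   16  baabbabaaaaabba$abbababab  b
   17  babaaaaabba$abbabababbaab  b
   18  babababbaabbabaaaaabba$ab  b
   19  bababbaabbabaaaaabba$abba  a
   20  babbaabbabaaaaabba$abbaba  a
   21  bba$abbabababbaabbabaaaaa  a
   22  bbaabbabaaaaabba$abbababa  a
   23  bbabaaaaabba$abbabababbaa  a
   24  bbabababbaabbabaaaaabba$a  a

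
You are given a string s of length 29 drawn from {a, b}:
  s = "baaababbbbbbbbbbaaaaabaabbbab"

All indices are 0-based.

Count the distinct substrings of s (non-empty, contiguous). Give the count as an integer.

337

sorted suffixes:
  #0 SA[0]=16  'aaaaabaabbbab'
  #1 SA[1]=17  'aaaabaabbbab'
  #2 SA[2]=18  'aaabaabbbab'
  #3 SA[3]=1  'aaababbbbbbbbbbaaaaabaabbbab'
  #4 SA[4]=19  'aabaabbbab'
  #5 SA[5]=2  'aababbbbbbbbbbaaaaabaabbbab'
  #6 SA[6]=22  'aabbbab'
  #7 SA[7]=27  'ab'
  #8 SA[8]=20  'abaabbbab'
  #9 SA[9]=3  'ababbbbbbbbbbaaaaabaabbbab'
  #10 SA[10]=23  'abbbab'
  #11 SA[11]=5  'abbbbbbbbbbaaaaabaabbbab'
  #12 SA[12]=28  'b'
  #13 SA[13]=15  'baaaaabaabbbab'
  #14 SA[14]=0  'baaababbbbbbbbbbaaaaabaabbbab'
  #15 SA[15]=21  'baabbbab'
  #16 SA[16]=26  'bab'
  #17 SA[17]=4  'babbbbbbbbbbaaaaabaabbbab'
  #18 SA[18]=14  'bbaaaaabaabbbab'
  #19 SA[19]=25  'bbab'
  #20 SA[20]=13  'bbbaaaaabaabbbab'
  #21 SA[21]=24  'bbbab'
  #22 SA[22]=12  'bbbbaaaaabaabbbab'
  #23 SA[23]=11  'bbbbbaaaaabaabbbab'
  #24 SA[24]=10  'bbbbbbaaaaabaabbbab'
  #25 SA[25]=9  'bbbbbbbaaaaabaabbbab'
  #26 SA[26]=8  'bbbbbbbbaaaaabaabbbab'
  #27 SA[27]=7  'bbbbbbbbbaaaaabaabbbab'
  #28 SA[28]=6  'bbbbbbbbbbaaaaabaabbbab'

SA = [16, 17, 18, 1, 19, 2, 22, 27, 20, 3, 23, 5, 28, 15, 0, 21, 26, 4, 14, 25, 13, 24, 12, 11, 10, 9, 8, 7, 6]
rank  pair      lcp
   1  s[16:],s[17:]  4  'aaaa'
   2  s[17:],s[18:]  3  'aaa'
   3  s[18:],s[1:]  5  'aaaba'
   4  s[1:],s[19:]  2  'aa'
   5  s[19:],s[2:]  4  'aaba'
   6  s[2:],s[22:]  3  'aab'
   7  s[22:],s[27:]  1  'a'
   8  s[27:],s[20:]  2  'ab'
   9  s[20:],s[3:]  3  'aba'
  10  s[3:],s[23:]  2  'ab'
  11  s[23:],s[5:]  4  'abbb'
  12  s[5:],s[28:]  0  ''
  13  s[28:],s[15:]  1  'b'
  14  s[15:],s[0:]  4  'baaa'
  15  s[0:],s[21:]  3  'baa'
  16  s[21:],s[26:]  2  'ba'
  17  s[26:],s[4:]  3  'bab'
  18  s[4:],s[14:]  1  'b'
  19  s[14:],s[25:]  3  'bba'
  20  s[25:],s[13:]  2  'bb'
  21  s[13:],s[24:]  4  'bbba'
  22  s[24:],s[12:]  3  'bbb'
  23  s[12:],s[11:]  4  'bbbb'
  24  s[11:],s[10:]  5  'bbbbb'
  25  s[10:],s[9:]  6  'bbbbbb'
  26  s[9:],s[8:]  7  'bbbbbbb'
  27  s[8:],s[7:]  8  'bbbbbbbb'
  28  s[7:],s[6:]  9  'bbbbbbbbb'

n(n+1)/2 = 29·30/2 = 435
Σ LCP = 0 + 4 + 3 + 5 + 2 + 4 + 3 + 1 + 2 + 3 + 2 + 4 + 0 + 1 + 4 + 3 + 2 + 3 + 1 + 3 + 2 + 4 + 3 + 4 + 5 + 6 + 7 + 8 + 9 = 98
distinct = 435 − 98 = 337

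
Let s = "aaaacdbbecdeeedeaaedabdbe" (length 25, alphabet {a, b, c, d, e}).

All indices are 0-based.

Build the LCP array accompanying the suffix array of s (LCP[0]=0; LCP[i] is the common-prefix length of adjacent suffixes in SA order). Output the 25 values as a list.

rank→(start, suffix):
  0 → (0, 'aaaacdbbecdeeedeaaedabdbe')
  1 → (1, 'aaacdbbecdeeedeaaedabdbe')
  2 → (2, 'aacdbbecdeeedeaaedabdbe')
  3 → (16, 'aaedabdbe')
  4 → (20, 'abdbe')
  5 → (3, 'acdbbecdeeedeaaedabdbe')
  6 → (17, 'aedabdbe')
  7 → (6, 'bbecdeeedeaaedabdbe')
  8 → (21, 'bdbe')
  9 → (23, 'be')
  10 → (7, 'becdeeedeaaedabdbe')
  11 → (4, 'cdbbecdeeedeaaedabdbe')
  12 → (9, 'cdeeedeaaedabdbe')
  13 → (19, 'dabdbe')
  14 → (5, 'dbbecdeeedeaaedabdbe')
  15 → (22, 'dbe')
  16 → (14, 'deaaedabdbe')
  17 → (10, 'deeedeaaedabdbe')
  18 → (24, 'e')
  19 → (15, 'eaaedabdbe')
  20 → (8, 'ecdeeedeaaedabdbe')
  21 → (18, 'edabdbe')
  22 → (13, 'edeaaedabdbe')
  23 → (12, 'eedeaaedabdbe')
  24 → (11, 'eeedeaaedabdbe')

SA = [0, 1, 2, 16, 20, 3, 17, 6, 21, 23, 7, 4, 9, 19, 5, 22, 14, 10, 24, 15, 8, 18, 13, 12, 11]
rank  pair      lcp
   1  s[0:],s[1:]  3  'aaa'
   2  s[1:],s[2:]  2  'aa'
   3  s[2:],s[16:]  2  'aa'
   4  s[16:],s[20:]  1  'a'
   5  s[20:],s[3:]  1  'a'
   6  s[3:],s[17:]  1  'a'
   7  s[17:],s[6:]  0  ''
   8  s[6:],s[21:]  1  'b'
   9  s[21:],s[23:]  1  'b'
  10  s[23:],s[7:]  2  'be'
  11  s[7:],s[4:]  0  ''
  12  s[4:],s[9:]  2  'cd'
  13  s[9:],s[19:]  0  ''
  14  s[19:],s[5:]  1  'd'
  15  s[5:],s[22:]  2  'db'
  16  s[22:],s[14:]  1  'd'
  17  s[14:],s[10:]  2  'de'
  18  s[10:],s[24:]  0  ''
  19  s[24:],s[15:]  1  'e'
  20  s[15:],s[8:]  1  'e'
  21  s[8:],s[18:]  1  'e'
  22  s[18:],s[13:]  2  'ed'
  23  s[13:],s[12:]  1  'e'
  24  s[12:],s[11:]  2  'ee'

[0, 3, 2, 2, 1, 1, 1, 0, 1, 1, 2, 0, 2, 0, 1, 2, 1, 2, 0, 1, 1, 1, 2, 1, 2]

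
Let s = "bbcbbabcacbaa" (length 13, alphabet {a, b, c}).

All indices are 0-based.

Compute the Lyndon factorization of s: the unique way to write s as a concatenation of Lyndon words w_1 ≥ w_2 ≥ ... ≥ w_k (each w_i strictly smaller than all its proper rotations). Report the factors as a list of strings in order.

["bbc", "b", "b", "abcacb", "a", "a"]

emit factor 1: 'bbc' (i=0, period=3)
emit factor 2: 'b' (i=3, period=1)
emit factor 3: 'b' (i=4, period=1)
emit factor 4: 'abcacb' (i=5, period=6)
emit factor 5: 'a' (i=11, period=1)
emit factor 6: 'a' (i=12, period=1)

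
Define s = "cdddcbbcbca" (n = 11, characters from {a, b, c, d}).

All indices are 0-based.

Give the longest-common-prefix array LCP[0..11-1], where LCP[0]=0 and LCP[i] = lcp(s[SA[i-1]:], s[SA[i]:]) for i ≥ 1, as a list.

rank | idx | suffix
   0 |  10 | a
   1 |   5 | bbcbca
   2 |   8 | bca
   3 |   6 | bcbca
   4 |   9 | ca
   5 |   4 | cbbcbca
   6 |   7 | cbca
   7 |   0 | cdddcbbcbca
   8 |   3 | dcbbcbca
   9 |   2 | ddcbbcbca
  10 |   1 | dddcbbcbca

SA = [10, 5, 8, 6, 9, 4, 7, 0, 3, 2, 1]
[i] adj suffixes → lcp
  [1] 10/5 → 0 ('')
  [2] 5/8 → 1 ('b')
  [3] 8/6 → 2 ('bc')
  [4] 6/9 → 0 ('')
  [5] 9/4 → 1 ('c')
  [6] 4/7 → 2 ('cb')
  [7] 7/0 → 1 ('c')
  [8] 0/3 → 0 ('')
  [9] 3/2 → 1 ('d')
  [10] 2/1 → 2 ('dd')

[0, 0, 1, 2, 0, 1, 2, 1, 0, 1, 2]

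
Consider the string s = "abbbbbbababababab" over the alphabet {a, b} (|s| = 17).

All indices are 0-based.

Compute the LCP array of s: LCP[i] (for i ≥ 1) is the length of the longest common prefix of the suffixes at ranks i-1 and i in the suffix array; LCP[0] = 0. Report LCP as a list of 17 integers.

[0, 2, 4, 6, 8, 2, 0, 1, 3, 5, 7, 9, 1, 2, 3, 4, 5]

sorted suffixes:
  #0 SA[0]=15  'ab'
  #1 SA[1]=13  'abab'
  #2 SA[2]=11  'ababab'
  #3 SA[3]=9  'abababab'
  #4 SA[4]=7  'ababababab'
  #5 SA[5]=0  'abbbbbbababababab'
  #6 SA[6]=16  'b'
  #7 SA[7]=14  'bab'
  #8 SA[8]=12  'babab'
  #9 SA[9]=10  'bababab'
  #10 SA[10]=8  'babababab'
  #11 SA[11]=6  'bababababab'
  #12 SA[12]=5  'bbababababab'
  #13 SA[13]=4  'bbbababababab'
  #14 SA[14]=3  'bbbbababababab'
  #15 SA[15]=2  'bbbbbababababab'
  #16 SA[16]=1  'bbbbbbababababab'

SA = [15, 13, 11, 9, 7, 0, 16, 14, 12, 10, 8, 6, 5, 4, 3, 2, 1]
rank  pair      lcp
   1  s[15:],s[13:]  2  'ab'
   2  s[13:],s[11:]  4  'abab'
   3  s[11:],s[9:]  6  'ababab'
   4  s[9:],s[7:]  8  'abababab'
   5  s[7:],s[0:]  2  'ab'
   6  s[0:],s[16:]  0  ''
   7  s[16:],s[14:]  1  'b'
   8  s[14:],s[12:]  3  'bab'
   9  s[12:],s[10:]  5  'babab'
  10  s[10:],s[8:]  7  'bababab'
  11  s[8:],s[6:]  9  'babababab'
  12  s[6:],s[5:]  1  'b'
  13  s[5:],s[4:]  2  'bb'
  14  s[4:],s[3:]  3  'bbb'
  15  s[3:],s[2:]  4  'bbbb'
  16  s[2:],s[1:]  5  'bbbbb'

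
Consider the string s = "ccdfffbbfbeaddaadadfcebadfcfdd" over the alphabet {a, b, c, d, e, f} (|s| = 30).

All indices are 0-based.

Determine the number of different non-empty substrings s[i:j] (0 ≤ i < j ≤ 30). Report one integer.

428

sorted suffixes:
  #0 SA[0]=14  'aadadfcebadfcfdd'
  #1 SA[1]=15  'adadfcebadfcfdd'
  #2 SA[2]=11  'addaadadfcebadfcfdd'
  #3 SA[3]=17  'adfcebadfcfdd'
  #4 SA[4]=23  'adfcfdd'
  #5 SA[5]=22  'badfcfdd'
  #6 SA[6]=6  'bbfbeaddaadadfcebadfcfdd'
  #7 SA[7]=9  'beaddaadadfcebadfcfdd'
  #8 SA[8]=7  'bfbeaddaadadfcebadfcfdd'
  #9 SA[9]=0  'ccdfffbbfbeaddaadadfcebadfcfdd'
  #10 SA[10]=1  'cdfffbbfbeaddaadadfcebadfcfdd'
  #11 SA[11]=20  'cebadfcfdd'
  #12 SA[12]=26  'cfdd'
  #13 SA[13]=29  'd'
  #14 SA[14]=13  'daadadfcebadfcfdd'
  #15 SA[15]=16  'dadfcebadfcfdd'
  #16 SA[16]=28  'dd'
  #17 SA[17]=12  'ddaadadfcebadfcfdd'
  #18 SA[18]=18  'dfcebadfcfdd'
  #19 SA[19]=24  'dfcfdd'
  #20 SA[20]=2  'dfffbbfbeaddaadadfcebadfcfdd'
  #21 SA[21]=10  'eaddaadadfcebadfcfdd'
  #22 SA[22]=21  'ebadfcfdd'
  #23 SA[23]=5  'fbbfbeaddaadadfcebadfcfdd'
  #24 SA[24]=8  'fbeaddaadadfcebadfcfdd'
  #25 SA[25]=19  'fcebadfcfdd'
  #26 SA[26]=25  'fcfdd'
  #27 SA[27]=27  'fdd'
  #28 SA[28]=4  'ffbbfbeaddaadadfcebadfcfdd'
  #29 SA[29]=3  'fffbbfbeaddaadadfcebadfcfdd'

SA = [14, 15, 11, 17, 23, 22, 6, 9, 7, 0, 1, 20, 26, 29, 13, 16, 28, 12, 18, 24, 2, 10, 21, 5, 8, 19, 25, 27, 4, 3]
[i] adj suffixes → lcp
  [1] 14/15 → 1 ('a')
  [2] 15/11 → 2 ('ad')
  [3] 11/17 → 2 ('ad')
  [4] 17/23 → 4 ('adfc')
  [5] 23/22 → 0 ('')
  [6] 22/6 → 1 ('b')
  [7] 6/9 → 1 ('b')
  [8] 9/7 → 1 ('b')
  [9] 7/0 → 0 ('')
  [10] 0/1 → 1 ('c')
  [11] 1/20 → 1 ('c')
  [12] 20/26 → 1 ('c')
  [13] 26/29 → 0 ('')
  [14] 29/13 → 1 ('d')
  [15] 13/16 → 2 ('da')
  [16] 16/28 → 1 ('d')
  [17] 28/12 → 2 ('dd')
  [18] 12/18 → 1 ('d')
  [19] 18/24 → 3 ('dfc')
  [20] 24/2 → 2 ('df')
  [21] 2/10 → 0 ('')
  [22] 10/21 → 1 ('e')
  [23] 21/5 → 0 ('')
  [24] 5/8 → 2 ('fb')
  [25] 8/19 → 1 ('f')
  [26] 19/25 → 2 ('fc')
  [27] 25/27 → 1 ('f')
  [28] 27/4 → 1 ('f')
  [29] 4/3 → 2 ('ff')

n(n+1)/2 = 30·31/2 = 465
Σ LCP = 0 + 1 + 2 + 2 + 4 + 0 + 1 + 1 + 1 + 0 + 1 + 1 + 1 + 0 + 1 + 2 + 1 + 2 + 1 + 3 + 2 + 0 + 1 + 0 + 2 + 1 + 2 + 1 + 1 + 2 = 37
distinct = 465 − 37 = 428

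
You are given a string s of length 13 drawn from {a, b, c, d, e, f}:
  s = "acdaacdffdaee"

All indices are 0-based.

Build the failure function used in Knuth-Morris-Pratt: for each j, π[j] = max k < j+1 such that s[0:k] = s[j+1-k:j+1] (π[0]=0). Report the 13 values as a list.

[0, 0, 0, 1, 1, 2, 3, 0, 0, 0, 1, 0, 0]

π[0] = 0
j=1 s[j]='c': π[1]=0 (border '')
j=2 s[j]='d': π[2]=0 (border '')
j=3 s[j]='a': π[3]=1 (border 'a')
j=4 s[j]='a': k: 1→0; π[4]=1 (border 'a')
j=5 s[j]='c': π[5]=2 (border 'ac')
j=6 s[j]='d': π[6]=3 (border 'acd')
j=7 s[j]='f': k: 3→0; π[7]=0 (border '')
j=8 s[j]='f': π[8]=0 (border '')
j=9 s[j]='d': π[9]=0 (border '')
j=10 s[j]='a': π[10]=1 (border 'a')
j=11 s[j]='e': k: 1→0; π[11]=0 (border '')
j=12 s[j]='e': π[12]=0 (border '')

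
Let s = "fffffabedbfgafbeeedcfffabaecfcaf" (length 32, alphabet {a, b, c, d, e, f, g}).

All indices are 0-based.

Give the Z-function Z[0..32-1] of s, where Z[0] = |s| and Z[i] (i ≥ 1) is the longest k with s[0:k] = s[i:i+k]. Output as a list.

Z[0]=32
i=1: i≥r, start 0; Z[1]=4 scan→box=[1,5)
i=2: min(r-i=3, Z[1]=4)=3; Z[2]=3
i=3: min(r-i=2, Z[2]=3)=2; Z[3]=2
i=4: min(r-i=1, Z[3]=2)=1; Z[4]=1
i=5: i≥r, start 0; Z[5]=0
i=6: i≥r, start 0; Z[6]=0
i=7: i≥r, start 0; Z[7]=0
i=8: i≥r, start 0; Z[8]=0
i=9: i≥r, start 0; Z[9]=0
i=10: i≥r, start 0; Z[10]=1 scan→box=[10,11)
i=11: i≥r, start 0; Z[11]=0
i=12: i≥r, start 0; Z[12]=0
i=13: i≥r, start 0; Z[13]=1 scan→box=[13,14)
i=14: i≥r, start 0; Z[14]=0
i=15: i≥r, start 0; Z[15]=0
i=16: i≥r, start 0; Z[16]=0
i=17: i≥r, start 0; Z[17]=0
i=18: i≥r, start 0; Z[18]=0
i=19: i≥r, start 0; Z[19]=0
i=20: i≥r, start 0; Z[20]=3 scan→box=[20,23)
i=21: min(r-i=2, Z[1]=4)=2; Z[21]=2
i=22: min(r-i=1, Z[2]=3)=1; Z[22]=1
i=23: i≥r, start 0; Z[23]=0
i=24: i≥r, start 0; Z[24]=0
i=25: i≥r, start 0; Z[25]=0
i=26: i≥r, start 0; Z[26]=0
i=27: i≥r, start 0; Z[27]=0
i=28: i≥r, start 0; Z[28]=1 scan→box=[28,29)
i=29: i≥r, start 0; Z[29]=0
i=30: i≥r, start 0; Z[30]=0
i=31: i≥r, start 0; Z[31]=1 scan→box=[31,32)

[32, 4, 3, 2, 1, 0, 0, 0, 0, 0, 1, 0, 0, 1, 0, 0, 0, 0, 0, 0, 3, 2, 1, 0, 0, 0, 0, 0, 1, 0, 0, 1]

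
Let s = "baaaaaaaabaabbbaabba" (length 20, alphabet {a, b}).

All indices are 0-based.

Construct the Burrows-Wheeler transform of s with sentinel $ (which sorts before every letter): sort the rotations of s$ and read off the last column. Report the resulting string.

rank  rotation               last
    0  $baaaaaaaabaabbbaabba  a
    1  a$baaaaaaaabaabbbaabb  b
    2  aaaaaaaabaabbbaabba$b  b
    3  aaaaaaabaabbbaabba$ba  a
    4  aaaaaabaabbbaabba$baa  a
    5  aaaaabaabbbaabba$baaa  a
    6  aaaabaabbbaabba$baaaa  a
    7  aaabaabbbaabba$baaaaa  a
    8  aabaabbbaabba$baaaaaa  a
    9  aabba$baaaaaaaabaabbb  b
   10  aabbbaabba$baaaaaaaab  b
   11  abaabbbaabba$baaaaaaa  a
   12  abba$baaaaaaaabaabbba  a
   13  abbbaabba$baaaaaaaaba  a
   14  ba$baaaaaaaabaabbbaab  b
   15  baaaaaaaabaabbbaabba$  $
   16  baabba$baaaaaaaabaabb  b
   17  baabbbaabba$baaaaaaaa  a
   18  bba$baaaaaaaabaabbbaa  a
   19  bbaabba$baaaaaaaabaab  b
   20  bbbaabba$baaaaaaaabaa  a

abbaaaaaabbaaab$baaba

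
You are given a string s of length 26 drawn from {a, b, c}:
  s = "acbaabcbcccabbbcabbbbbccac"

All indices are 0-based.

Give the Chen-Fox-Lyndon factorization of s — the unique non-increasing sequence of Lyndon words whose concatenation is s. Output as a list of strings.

emit factor 1: 'acb' (i=0, period=3)
emit factor 2: 'aabcbcccabbbcabbbbbccac' (i=3, period=23)

["acb", "aabcbcccabbbcabbbbbccac"]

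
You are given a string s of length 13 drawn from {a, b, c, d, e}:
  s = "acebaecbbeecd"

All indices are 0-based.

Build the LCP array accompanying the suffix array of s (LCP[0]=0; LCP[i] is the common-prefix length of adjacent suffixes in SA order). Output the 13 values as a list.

[0, 1, 0, 1, 1, 0, 1, 1, 0, 0, 1, 2, 1]

rank | idx | suffix
   0 |   0 | acebaecbbeecd
   1 |   4 | aecbbeecd
   2 |   3 | baecbbeecd
   3 |   7 | bbeecd
   4 |   8 | beecd
   5 |   6 | cbbeecd
   6 |  11 | cd
   7 |   1 | cebaecbbeecd
   8 |  12 | d
   9 |   2 | ebaecbbeecd
  10 |   5 | ecbbeecd
  11 |  10 | ecd
  12 |   9 | eecd

SA = [0, 4, 3, 7, 8, 6, 11, 1, 12, 2, 5, 10, 9]
i: (SA[i-1],SA[i]) lcp shared
  1: (0,4) 1 'a'
  2: (4,3) 0 ''
  3: (3,7) 1 'b'
  4: (7,8) 1 'b'
  5: (8,6) 0 ''
  6: (6,11) 1 'c'
  7: (11,1) 1 'c'
  8: (1,12) 0 ''
  9: (12,2) 0 ''
  10: (2,5) 1 'e'
  11: (5,10) 2 'ec'
  12: (10,9) 1 'e'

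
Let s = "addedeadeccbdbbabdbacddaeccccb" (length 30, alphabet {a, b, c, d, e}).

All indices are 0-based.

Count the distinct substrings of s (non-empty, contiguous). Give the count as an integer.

424

rank | idx | suffix
   0 |  15 | abdbacddaeccccb
   1 |  19 | acddaeccccb
   2 |   0 | addedeadeccbdbbabdbacddaeccccb
   3 |   6 | adeccbdbbabdbacddaeccccb
   4 |  23 | aeccccb
   5 |  29 | b
   6 |  14 | babdbacddaeccccb
   7 |  18 | bacddaeccccb
   8 |  13 | bbabdbacddaeccccb
   9 |  16 | bdbacddaeccccb
  10 |  11 | bdbbabdbacddaeccccb
  11 |  28 | cb
  12 |  10 | cbdbbabdbacddaeccccb
  13 |  27 | ccb
  14 |   9 | ccbdbbabdbacddaeccccb
  15 |  26 | cccb
  16 |  25 | ccccb
  17 |  20 | cddaeccccb
  18 |  22 | daeccccb
  19 |  17 | dbacddaeccccb
  20 |  12 | dbbabdbacddaeccccb
  21 |  21 | ddaeccccb
  22 |   1 | ddedeadeccbdbbabdbacddaeccccb
  23 |   4 | deadeccbdbbabdbacddaeccccb
  24 |   7 | deccbdbbabdbacddaeccccb
  25 |   2 | dedeadeccbdbbabdbacddaeccccb
  26 |   5 | eadeccbdbbabdbacddaeccccb
  27 |   8 | eccbdbbabdbacddaeccccb
  28 |  24 | eccccb
  29 |   3 | edeadeccbdbbabdbacddaeccccb

SA = [15, 19, 0, 6, 23, 29, 14, 18, 13, 16, 11, 28, 10, 27, 9, 26, 25, 20, 22, 17, 12, 21, 1, 4, 7, 2, 5, 8, 24, 3]
rank  pair      lcp
   1  s[15:],s[19:]  1  'a'
   2  s[19:],s[0:]  1  'a'
   3  s[0:],s[6:]  2  'ad'
   4  s[6:],s[23:]  1  'a'
   5  s[23:],s[29:]  0  ''
   6  s[29:],s[14:]  1  'b'
   7  s[14:],s[18:]  2  'ba'
   8  s[18:],s[13:]  1  'b'
   9  s[13:],s[16:]  1  'b'
  10  s[16:],s[11:]  3  'bdb'
  11  s[11:],s[28:]  0  ''
  12  s[28:],s[10:]  2  'cb'
  13  s[10:],s[27:]  1  'c'
  14  s[27:],s[9:]  3  'ccb'
  15  s[9:],s[26:]  2  'cc'
  16  s[26:],s[25:]  3  'ccc'
  17  s[25:],s[20:]  1  'c'
  18  s[20:],s[22:]  0  ''
  19  s[22:],s[17:]  1  'd'
  20  s[17:],s[12:]  2  'db'
  21  s[12:],s[21:]  1  'd'
  22  s[21:],s[1:]  2  'dd'
  23  s[1:],s[4:]  1  'd'
  24  s[4:],s[7:]  2  'de'
  25  s[7:],s[2:]  2  'de'
  26  s[2:],s[5:]  0  ''
  27  s[5:],s[8:]  1  'e'
  28  s[8:],s[24:]  3  'ecc'
  29  s[24:],s[3:]  1  'e'

n(n+1)/2 = 30·31/2 = 465
Σ LCP = 0 + 1 + 1 + 2 + 1 + 0 + 1 + 2 + 1 + 1 + 3 + 0 + 2 + 1 + 3 + 2 + 3 + 1 + 0 + 1 + 2 + 1 + 2 + 1 + 2 + 2 + 0 + 1 + 3 + 1 = 41
distinct = 465 − 41 = 424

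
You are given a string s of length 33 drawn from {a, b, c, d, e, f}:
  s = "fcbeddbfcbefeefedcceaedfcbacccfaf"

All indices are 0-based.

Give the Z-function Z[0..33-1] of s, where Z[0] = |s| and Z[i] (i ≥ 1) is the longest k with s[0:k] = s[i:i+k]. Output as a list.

[33, 0, 0, 0, 0, 0, 0, 4, 0, 0, 0, 1, 0, 0, 1, 0, 0, 0, 0, 0, 0, 0, 0, 3, 0, 0, 0, 0, 0, 0, 1, 0, 1]

Z[0]=33
i=1: fresh scan; Z[1]=0
i=2: fresh scan; Z[2]=0
i=3: fresh scan; Z[3]=0
i=4: fresh scan; Z[4]=0
i=5: fresh scan; Z[5]=0
i=6: fresh scan; Z[6]=0
i=7: fresh scan; Z[7]=4 scan→box=[7,11)
i=8: min(r-i=3, Z[1]=0)=0; Z[8]=0
i=9: min(r-i=2, Z[2]=0)=0; Z[9]=0
i=10: min(r-i=1, Z[3]=0)=0; Z[10]=0
i=11: fresh scan; Z[11]=1 scan→box=[11,12)
i=12: fresh scan; Z[12]=0
i=13: fresh scan; Z[13]=0
i=14: fresh scan; Z[14]=1 scan→box=[14,15)
i=15: fresh scan; Z[15]=0
i=16: fresh scan; Z[16]=0
i=17: fresh scan; Z[17]=0
i=18: fresh scan; Z[18]=0
i=19: fresh scan; Z[19]=0
i=20: fresh scan; Z[20]=0
i=21: fresh scan; Z[21]=0
i=22: fresh scan; Z[22]=0
i=23: fresh scan; Z[23]=3 scan→box=[23,26)
i=24: min(r-i=2, Z[1]=0)=0; Z[24]=0
i=25: min(r-i=1, Z[2]=0)=0; Z[25]=0
i=26: fresh scan; Z[26]=0
i=27: fresh scan; Z[27]=0
i=28: fresh scan; Z[28]=0
i=29: fresh scan; Z[29]=0
i=30: fresh scan; Z[30]=1 scan→box=[30,31)
i=31: fresh scan; Z[31]=0
i=32: fresh scan; Z[32]=1 scan→box=[32,33)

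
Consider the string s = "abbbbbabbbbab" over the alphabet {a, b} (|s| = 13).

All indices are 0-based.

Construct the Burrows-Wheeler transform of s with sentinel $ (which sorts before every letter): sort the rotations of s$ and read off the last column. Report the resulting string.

rank  rotation        last
    0  $abbbbbabbbbab  b
    1  ab$abbbbbabbbb  b
    2  abbbbab$abbbbb  b
    3  abbbbbabbbbab$  $
    4  b$abbbbbabbbba  a
    5  bab$abbbbbabbb  b
    6  babbbbab$abbbb  b
    7  bbab$abbbbbabb  b
    8  bbabbbbab$abbb  b
    9  bbbab$abbbbbab  b
   10  bbbabbbbab$abb  b
   11  bbbbab$abbbbba  a
   12  bbbbabbbbab$ab  b
   13  bbbbbabbbbab$a  a

bbb$abbbbbbaba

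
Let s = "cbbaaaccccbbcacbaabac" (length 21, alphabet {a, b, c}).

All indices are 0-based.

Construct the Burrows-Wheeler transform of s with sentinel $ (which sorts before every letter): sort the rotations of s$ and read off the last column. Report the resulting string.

cbbaabcabcaccbaba$ccca

rank  rotation                last
    0  $cbbaaaccccbbcacbaabac  c
    1  aaaccccbbcacbaabac$cbb  b
    2  aabac$cbbaaaccccbbcacb  b
    3  aaccccbbcacbaabac$cbba  a
    4  abac$cbbaaaccccbbcacba  a
    5  ac$cbbaaaccccbbcacbaab  b
    6  acbaabac$cbbaaaccccbbc  c
    7  accccbbcacbaabac$cbbaa  a
    8  baaaccccbbcacbaabac$cb  b
    9  baabac$cbbaaaccccbbcac  c
   10  bac$cbbaaaccccbbcacbaa  a
   11  bbaaaccccbbcacbaabac$c  c
   12  bbcacbaabac$cbbaaacccc  c
   13  bcacbaabac$cbbaaaccccb  b
   14  c$cbbaaaccccbbcacbaaba  a
   15  cacbaabac$cbbaaaccccbb  b
   16  cbaabac$cbbaaaccccbbca  a
   17  cbbaaaccccbbcacbaabac$  $
   18  cbbcacbaabac$cbbaaaccc  c
   19  ccbbcacbaabac$cbbaaacc  c
   20  cccbbcacbaabac$cbbaaac  c
   21  ccccbbcacbaabac$cbbaaa  a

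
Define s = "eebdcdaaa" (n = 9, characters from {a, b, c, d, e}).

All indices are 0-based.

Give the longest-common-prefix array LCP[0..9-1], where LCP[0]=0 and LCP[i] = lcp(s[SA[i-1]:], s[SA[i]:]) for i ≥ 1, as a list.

[0, 1, 2, 0, 0, 0, 1, 0, 1]

sorted suffixes:
  #0 SA[0]=8  'a'
  #1 SA[1]=7  'aa'
  #2 SA[2]=6  'aaa'
  #3 SA[3]=2  'bdcdaaa'
  #4 SA[4]=4  'cdaaa'
  #5 SA[5]=5  'daaa'
  #6 SA[6]=3  'dcdaaa'
  #7 SA[7]=1  'ebdcdaaa'
  #8 SA[8]=0  'eebdcdaaa'

SA = [8, 7, 6, 2, 4, 5, 3, 1, 0]
rank  pair      lcp
   1  s[8:],s[7:]  1  'a'
   2  s[7:],s[6:]  2  'aa'
   3  s[6:],s[2:]  0  ''
   4  s[2:],s[4:]  0  ''
   5  s[4:],s[5:]  0  ''
   6  s[5:],s[3:]  1  'd'
   7  s[3:],s[1:]  0  ''
   8  s[1:],s[0:]  1  'e'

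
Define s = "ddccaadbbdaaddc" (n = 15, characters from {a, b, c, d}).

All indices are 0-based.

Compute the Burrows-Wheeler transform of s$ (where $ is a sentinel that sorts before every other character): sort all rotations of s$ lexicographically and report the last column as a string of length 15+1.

rank  rotation          last
    0  $ddccaadbbdaaddc  c
    1  aadbbdaaddc$ddcc  c
    2  aaddc$ddccaadbbd  d
    3  adbbdaaddc$ddcca  a
    4  addc$ddccaadbbda  a
    5  bbdaaddc$ddccaad  d
    6  bdaaddc$ddccaadb  b
    7  c$ddccaadbbdaadd  d
    8  caadbbdaaddc$ddc  c
    9  ccaadbbdaaddc$dd  d
   10  daaddc$ddccaadbb  b
   11  dbbdaaddc$ddccaa  a
   12  dc$ddccaadbbdaad  d
   13  dccaadbbdaaddc$d  d
   14  ddc$ddccaadbbdaa  a
   15  ddccaadbbdaaddc$  $

ccdaadbdcdbadda$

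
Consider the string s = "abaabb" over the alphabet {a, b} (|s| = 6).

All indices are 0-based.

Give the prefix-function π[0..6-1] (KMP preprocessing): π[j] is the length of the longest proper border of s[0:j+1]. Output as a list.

π[0] = 0
j=1 s[j]='b': π[1]=0 (border '')
j=2 s[j]='a': π[2]=1 (border 'a')
j=3 s[j]='a': k: 1→0; π[3]=1 (border 'a')
j=4 s[j]='b': π[4]=2 (border 'ab')
j=5 s[j]='b': k: 2→0; π[5]=0 (border '')

[0, 0, 1, 1, 2, 0]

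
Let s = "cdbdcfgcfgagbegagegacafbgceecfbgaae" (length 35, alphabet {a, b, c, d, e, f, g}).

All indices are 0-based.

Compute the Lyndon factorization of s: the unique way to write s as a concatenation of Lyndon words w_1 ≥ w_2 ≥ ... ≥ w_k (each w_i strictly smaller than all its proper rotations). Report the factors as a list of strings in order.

emit factor 1: 'cd' (i=0, period=2)
emit factor 2: 'bdcfgcfg' (i=2, period=8)
emit factor 3: 'agbegageg' (i=10, period=9)
emit factor 4: 'acafbgceecfbg' (i=19, period=13)
emit factor 5: 'aae' (i=32, period=3)

["cd", "bdcfgcfg", "agbegageg", "acafbgceecfbg", "aae"]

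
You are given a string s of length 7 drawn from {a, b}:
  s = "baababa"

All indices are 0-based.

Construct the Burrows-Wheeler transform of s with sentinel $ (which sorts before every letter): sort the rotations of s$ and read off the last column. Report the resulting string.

abbbaa$a

rank  rotation  last
    0  $baababa  a
    1  a$baabab  b
    2  aababa$b  b
    3  aba$baab  b
    4  ababa$ba  a
    5  ba$baaba  a
    6  baababa$  $
    7  baba$baa  a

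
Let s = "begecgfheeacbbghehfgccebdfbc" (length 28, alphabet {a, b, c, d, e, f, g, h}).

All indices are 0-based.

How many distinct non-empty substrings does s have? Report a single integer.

385

sorted suffixes:
  #0 SA[0]=10  'acbbghehfgccebdfbc'
  #1 SA[1]=12  'bbghehfgccebdfbc'
  #2 SA[2]=26  'bc'
  #3 SA[3]=23  'bdfbc'
  #4 SA[4]=0  'begecgfheeacbbghehfgccebdfbc'
  #5 SA[5]=13  'bghehfgccebdfbc'
  #6 SA[6]=27  'c'
  #7 SA[7]=11  'cbbghehfgccebdfbc'
  #8 SA[8]=20  'ccebdfbc'
  #9 SA[9]=21  'cebdfbc'
  #10 SA[10]=4  'cgfheeacbbghehfgccebdfbc'
  #11 SA[11]=24  'dfbc'
  #12 SA[12]=9  'eacbbghehfgccebdfbc'
  #13 SA[13]=22  'ebdfbc'
  #14 SA[14]=3  'ecgfheeacbbghehfgccebdfbc'
  #15 SA[15]=8  'eeacbbghehfgccebdfbc'
  #16 SA[16]=1  'egecgfheeacbbghehfgccebdfbc'
  #17 SA[17]=16  'ehfgccebdfbc'
  #18 SA[18]=25  'fbc'
  #19 SA[19]=18  'fgccebdfbc'
  #20 SA[20]=6  'fheeacbbghehfgccebdfbc'
  #21 SA[21]=19  'gccebdfbc'
  #22 SA[22]=2  'gecgfheeacbbghehfgccebdfbc'
  #23 SA[23]=5  'gfheeacbbghehfgccebdfbc'
  #24 SA[24]=14  'ghehfgccebdfbc'
  #25 SA[25]=7  'heeacbbghehfgccebdfbc'
  #26 SA[26]=15  'hehfgccebdfbc'
  #27 SA[27]=17  'hfgccebdfbc'

SA = [10, 12, 26, 23, 0, 13, 27, 11, 20, 21, 4, 24, 9, 22, 3, 8, 1, 16, 25, 18, 6, 19, 2, 5, 14, 7, 15, 17]
i: (SA[i-1],SA[i]) lcp shared
  1: (10,12) 0 ''
  2: (12,26) 1 'b'
  3: (26,23) 1 'b'
  4: (23,0) 1 'b'
  5: (0,13) 1 'b'
  6: (13,27) 0 ''
  7: (27,11) 1 'c'
  8: (11,20) 1 'c'
  9: (20,21) 1 'c'
  10: (21,4) 1 'c'
  11: (4,24) 0 ''
  12: (24,9) 0 ''
  13: (9,22) 1 'e'
  14: (22,3) 1 'e'
  15: (3,8) 1 'e'
  16: (8,1) 1 'e'
  17: (1,16) 1 'e'
  18: (16,25) 0 ''
  19: (25,18) 1 'f'
  20: (18,6) 1 'f'
  21: (6,19) 0 ''
  22: (19,2) 1 'g'
  23: (2,5) 1 'g'
  24: (5,14) 1 'g'
  25: (14,7) 0 ''
  26: (7,15) 2 'he'
  27: (15,17) 1 'h'

n(n+1)/2 = 28·29/2 = 406
Σ LCP = 0 + 0 + 1 + 1 + 1 + 1 + 0 + 1 + 1 + 1 + 1 + 0 + 0 + 1 + 1 + 1 + 1 + 1 + 0 + 1 + 1 + 0 + 1 + 1 + 1 + 0 + 2 + 1 = 21
distinct = 406 − 21 = 385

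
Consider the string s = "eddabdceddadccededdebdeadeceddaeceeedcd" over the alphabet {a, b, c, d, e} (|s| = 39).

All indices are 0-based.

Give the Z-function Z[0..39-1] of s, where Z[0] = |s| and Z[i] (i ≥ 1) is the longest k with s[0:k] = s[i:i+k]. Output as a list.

[39, 0, 0, 0, 0, 0, 0, 4, 0, 0, 0, 0, 0, 0, 2, 0, 3, 0, 0, 1, 0, 0, 1, 0, 0, 1, 0, 4, 0, 0, 0, 1, 0, 1, 1, 2, 0, 0, 0]

Z[0]=39
i=1: outside box; Z[1]=0
i=2: outside box; Z[2]=0
i=3: outside box; Z[3]=0
i=4: outside box; Z[4]=0
i=5: outside box; Z[5]=0
i=6: outside box; Z[6]=0
i=7: outside box; Z[7]=4 grow→box=[7,11)
i=8: min(r-i=3, Z[1]=0)=0; Z[8]=0
i=9: min(r-i=2, Z[2]=0)=0; Z[9]=0
i=10: min(r-i=1, Z[3]=0)=0; Z[10]=0
i=11: outside box; Z[11]=0
i=12: outside box; Z[12]=0
i=13: outside box; Z[13]=0
i=14: outside box; Z[14]=2 grow→box=[14,16)
i=15: min(r-i=1, Z[1]=0)=0; Z[15]=0
i=16: outside box; Z[16]=3 grow→box=[16,19)
i=17: min(r-i=2, Z[1]=0)=0; Z[17]=0
i=18: min(r-i=1, Z[2]=0)=0; Z[18]=0
i=19: outside box; Z[19]=1 grow→box=[19,20)
i=20: outside box; Z[20]=0
i=21: outside box; Z[21]=0
i=22: outside box; Z[22]=1 grow→box=[22,23)
i=23: outside box; Z[23]=0
i=24: outside box; Z[24]=0
i=25: outside box; Z[25]=1 grow→box=[25,26)
i=26: outside box; Z[26]=0
i=27: outside box; Z[27]=4 grow→box=[27,31)
i=28: min(r-i=3, Z[1]=0)=0; Z[28]=0
i=29: min(r-i=2, Z[2]=0)=0; Z[29]=0
i=30: min(r-i=1, Z[3]=0)=0; Z[30]=0
i=31: outside box; Z[31]=1 grow→box=[31,32)
i=32: outside box; Z[32]=0
i=33: outside box; Z[33]=1 grow→box=[33,34)
i=34: outside box; Z[34]=1 grow→box=[34,35)
i=35: outside box; Z[35]=2 grow→box=[35,37)
i=36: min(r-i=1, Z[1]=0)=0; Z[36]=0
i=37: outside box; Z[37]=0
i=38: outside box; Z[38]=0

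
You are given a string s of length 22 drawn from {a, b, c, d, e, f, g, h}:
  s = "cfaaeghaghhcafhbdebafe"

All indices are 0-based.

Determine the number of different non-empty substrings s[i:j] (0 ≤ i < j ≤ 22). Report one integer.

237

rank→(start, suffix):
  0 → (2, 'aaeghaghhcafhbdebafe')
  1 → (3, 'aeghaghhcafhbdebafe')
  2 → (19, 'afe')
  3 → (12, 'afhbdebafe')
  4 → (7, 'aghhcafhbdebafe')
  5 → (18, 'bafe')
  6 → (15, 'bdebafe')
  7 → (11, 'cafhbdebafe')
  8 → (0, 'cfaaeghaghhcafhbdebafe')
  9 → (16, 'debafe')
  10 → (21, 'e')
  11 → (17, 'ebafe')
  12 → (4, 'eghaghhcafhbdebafe')
  13 → (1, 'faaeghaghhcafhbdebafe')
  14 → (20, 'fe')
  15 → (13, 'fhbdebafe')
  16 → (5, 'ghaghhcafhbdebafe')
  17 → (8, 'ghhcafhbdebafe')
  18 → (6, 'haghhcafhbdebafe')
  19 → (14, 'hbdebafe')
  20 → (10, 'hcafhbdebafe')
  21 → (9, 'hhcafhbdebafe')

SA = [2, 3, 19, 12, 7, 18, 15, 11, 0, 16, 21, 17, 4, 1, 20, 13, 5, 8, 6, 14, 10, 9]
rank  pair      lcp
   1  s[2:],s[3:]  1  'a'
   2  s[3:],s[19:]  1  'a'
   3  s[19:],s[12:]  2  'af'
   4  s[12:],s[7:]  1  'a'
   5  s[7:],s[18:]  0  ''
   6  s[18:],s[15:]  1  'b'
   7  s[15:],s[11:]  0  ''
   8  s[11:],s[0:]  1  'c'
   9  s[0:],s[16:]  0  ''
  10  s[16:],s[21:]  0  ''
  11  s[21:],s[17:]  1  'e'
  12  s[17:],s[4:]  1  'e'
  13  s[4:],s[1:]  0  ''
  14  s[1:],s[20:]  1  'f'
  15  s[20:],s[13:]  1  'f'
  16  s[13:],s[5:]  0  ''
  17  s[5:],s[8:]  2  'gh'
  18  s[8:],s[6:]  0  ''
  19  s[6:],s[14:]  1  'h'
  20  s[14:],s[10:]  1  'h'
  21  s[10:],s[9:]  1  'h'

n(n+1)/2 = 22·23/2 = 253
Σ LCP = 0 + 1 + 1 + 2 + 1 + 0 + 1 + 0 + 1 + 0 + 0 + 1 + 1 + 0 + 1 + 1 + 0 + 2 + 0 + 1 + 1 + 1 = 16
distinct = 253 − 16 = 237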